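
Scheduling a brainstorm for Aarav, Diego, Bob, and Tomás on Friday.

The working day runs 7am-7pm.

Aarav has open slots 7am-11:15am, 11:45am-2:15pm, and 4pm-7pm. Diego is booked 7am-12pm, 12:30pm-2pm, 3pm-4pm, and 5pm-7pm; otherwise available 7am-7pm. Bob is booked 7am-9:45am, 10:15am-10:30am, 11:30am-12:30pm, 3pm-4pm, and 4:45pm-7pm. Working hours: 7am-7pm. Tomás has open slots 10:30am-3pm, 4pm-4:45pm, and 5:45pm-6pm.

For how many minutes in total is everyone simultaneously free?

60 minutes

Diego free within 07:00–19:00: 12:00–12:30, 14:00–15:00, 16:00–17:00.
Bob free within 07:00–19:00: 09:45–10:15, 10:30–11:30, 12:30–15:00, 16:00–16:45.
Aarav ∩ Diego: 12:00–12:30, 14:00–14:15, 16:00–17:00.
Aarav ∩ Diego ∩ Bob: 14:00–14:15, 16:00–16:45.
Aarav ∩ Diego ∩ Bob ∩ Tomás: 14:00–14:15, 16:00–16:45.
Total common minutes: 15 + 45 = 60.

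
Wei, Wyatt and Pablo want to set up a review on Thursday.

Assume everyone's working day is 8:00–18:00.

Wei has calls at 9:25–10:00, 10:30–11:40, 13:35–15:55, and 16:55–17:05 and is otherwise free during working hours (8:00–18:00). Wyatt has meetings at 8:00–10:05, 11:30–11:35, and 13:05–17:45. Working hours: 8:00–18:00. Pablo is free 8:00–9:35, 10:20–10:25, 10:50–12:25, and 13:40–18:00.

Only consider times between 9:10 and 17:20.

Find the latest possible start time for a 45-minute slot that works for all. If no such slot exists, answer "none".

11:40

Wei free within 08:00–18:00: 08:00–09:25, 10:00–10:30, 11:40–13:35, 15:55–16:55, 17:05–18:00.
Wyatt free within 08:00–18:00: 10:05–11:30, 11:35–13:05, 17:45–18:00.
Wei ∩ Wyatt: 10:05–10:30, 11:40–13:05, 17:45–18:00.
Wei ∩ Wyatt ∩ Pablo: 10:20–10:25, 11:40–12:25, 17:45–18:00.
Restricted to 09:10–17:20: 10:20–10:25, 11:40–12:25.
Windows ≥ 45 min: 11:40–12:25.
Latest start in the last window 11:40–12:25 is 12:25 − 45 min = 11:40.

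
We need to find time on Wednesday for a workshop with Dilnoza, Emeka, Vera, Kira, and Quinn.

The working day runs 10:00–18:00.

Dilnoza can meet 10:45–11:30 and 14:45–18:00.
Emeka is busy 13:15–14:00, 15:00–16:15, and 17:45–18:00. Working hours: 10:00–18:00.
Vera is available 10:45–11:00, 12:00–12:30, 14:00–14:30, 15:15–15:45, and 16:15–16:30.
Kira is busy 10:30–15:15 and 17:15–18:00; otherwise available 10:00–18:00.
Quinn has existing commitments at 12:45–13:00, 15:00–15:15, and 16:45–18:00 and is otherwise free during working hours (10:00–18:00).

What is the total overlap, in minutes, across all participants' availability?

15 minutes

Emeka free within 10:00–18:00: 10:00–13:15, 14:00–15:00, 16:15–17:45.
Kira free within 10:00–18:00: 10:00–10:30, 15:15–17:15.
Quinn free within 10:00–18:00: 10:00–12:45, 13:00–15:00, 15:15–16:45.
Dilnoza ∩ Emeka: 10:45–11:30, 14:45–15:00, 16:15–17:45.
Dilnoza ∩ Emeka ∩ Vera: 10:45–11:00, 16:15–16:30.
Dilnoza ∩ Emeka ∩ Vera ∩ Kira: 16:15–16:30.
Dilnoza ∩ Emeka ∩ Vera ∩ Kira ∩ Quinn: 16:15–16:30.
Total common minutes: 15.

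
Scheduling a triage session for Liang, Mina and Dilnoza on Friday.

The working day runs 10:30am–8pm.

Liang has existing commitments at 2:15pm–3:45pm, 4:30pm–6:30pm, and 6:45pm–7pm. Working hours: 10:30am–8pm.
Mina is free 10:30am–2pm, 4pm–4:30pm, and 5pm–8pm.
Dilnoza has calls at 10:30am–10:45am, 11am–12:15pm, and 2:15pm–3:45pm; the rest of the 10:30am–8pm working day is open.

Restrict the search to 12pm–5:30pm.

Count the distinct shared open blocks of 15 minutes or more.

Liang free within 10:30–20:00: 10:30–14:15, 15:45–16:30, 18:30–18:45, 19:00–20:00.
Dilnoza free within 10:30–20:00: 10:45–11:00, 12:15–14:15, 15:45–20:00.
Liang ∩ Mina: 10:30–14:00, 16:00–16:30, 18:30–18:45, 19:00–20:00.
Liang ∩ Mina ∩ Dilnoza: 10:45–11:00, 12:15–14:00, 16:00–16:30, 18:30–18:45, 19:00–20:00.
Restricted to 12:00–17:30: 12:15–14:00, 16:00–16:30.
Windows ≥ 15 min: 12:15–14:00, 16:00–16:30.
That's 2 windows.

2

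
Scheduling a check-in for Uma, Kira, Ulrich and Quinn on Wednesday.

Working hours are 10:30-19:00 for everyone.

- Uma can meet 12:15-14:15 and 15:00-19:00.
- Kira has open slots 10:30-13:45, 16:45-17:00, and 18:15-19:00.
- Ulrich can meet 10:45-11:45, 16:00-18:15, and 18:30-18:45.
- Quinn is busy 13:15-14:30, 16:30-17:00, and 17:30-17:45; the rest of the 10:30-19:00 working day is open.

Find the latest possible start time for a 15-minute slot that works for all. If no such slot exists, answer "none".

Quinn free within 10:30–19:00: 10:30–13:15, 14:30–16:30, 17:00–17:30, 17:45–19:00.
Uma ∩ Kira: 12:15–13:45, 16:45–17:00, 18:15–19:00.
Uma ∩ Kira ∩ Ulrich: 16:45–17:00, 18:30–18:45.
Uma ∩ Kira ∩ Ulrich ∩ Quinn: 18:30–18:45.
Windows ≥ 15 min: 18:30–18:45.
Latest start in the last window 18:30–18:45 is 18:45 − 15 min = 18:30.

18:30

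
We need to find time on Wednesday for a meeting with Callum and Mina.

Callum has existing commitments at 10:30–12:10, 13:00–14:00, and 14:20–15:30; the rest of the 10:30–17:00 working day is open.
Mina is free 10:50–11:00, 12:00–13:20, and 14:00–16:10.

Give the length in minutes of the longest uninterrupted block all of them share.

50 minutes

Callum free within 10:30–17:00: 12:10–13:00, 14:00–14:20, 15:30–17:00.
Callum ∩ Mina: 12:10–13:00, 14:00–14:20, 15:30–16:10.
Common window lengths: 50, 20, 40 min; longest is 50.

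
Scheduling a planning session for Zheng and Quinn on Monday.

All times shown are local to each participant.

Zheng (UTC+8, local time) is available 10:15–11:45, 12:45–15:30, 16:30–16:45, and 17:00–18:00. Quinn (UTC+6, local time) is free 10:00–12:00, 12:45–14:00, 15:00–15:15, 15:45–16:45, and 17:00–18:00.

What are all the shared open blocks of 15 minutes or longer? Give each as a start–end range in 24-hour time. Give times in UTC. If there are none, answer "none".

04:45–06:00, 06:45–07:30, 09:00–09:15, 09:45–10:00

Zheng → UTC: 02:15–03:45, 04:45–07:30, 08:30–08:45, 09:00–10:00.
Quinn → UTC: 04:00–06:00, 06:45–08:00, 09:00–09:15, 09:45–10:45, 11:00–12:00.
Zheng ∩ Quinn: 04:45–06:00, 06:45–07:30, 09:00–09:15, 09:45–10:00.
Windows ≥ 15 min: 04:45–06:00, 06:45–07:30, 09:00–09:15, 09:45–10:00.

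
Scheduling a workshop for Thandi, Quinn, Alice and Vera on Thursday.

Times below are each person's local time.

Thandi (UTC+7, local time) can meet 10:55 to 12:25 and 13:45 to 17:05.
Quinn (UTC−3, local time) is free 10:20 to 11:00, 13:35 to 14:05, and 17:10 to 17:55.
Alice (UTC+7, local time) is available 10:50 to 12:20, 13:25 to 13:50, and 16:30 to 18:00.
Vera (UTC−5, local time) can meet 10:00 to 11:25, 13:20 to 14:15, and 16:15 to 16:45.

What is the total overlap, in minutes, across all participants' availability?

0 minutes

Thandi → UTC: 03:55–05:25, 06:45–10:05.
Quinn → UTC: 13:20–14:00, 16:35–17:05, 20:10–20:55.
Alice → UTC: 03:50–05:20, 06:25–06:50, 09:30–11:00.
Vera → UTC: 15:00–16:25, 18:20–19:15, 21:15–21:45.
Thandi ∩ Quinn: (none).
Thandi ∩ Quinn ∩ Alice: (none).
Thandi ∩ Quinn ∩ Alice ∩ Vera: (none).
Total common minutes: 0.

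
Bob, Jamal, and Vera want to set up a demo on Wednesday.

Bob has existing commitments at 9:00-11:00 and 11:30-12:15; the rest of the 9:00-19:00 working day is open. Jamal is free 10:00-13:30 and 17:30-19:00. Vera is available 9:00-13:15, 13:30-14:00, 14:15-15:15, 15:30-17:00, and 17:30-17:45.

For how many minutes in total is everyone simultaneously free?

Bob free within 09:00–19:00: 11:00–11:30, 12:15–19:00.
Bob ∩ Jamal: 11:00–11:30, 12:15–13:30, 17:30–19:00.
Bob ∩ Jamal ∩ Vera: 11:00–11:30, 12:15–13:15, 17:30–17:45.
Total common minutes: 30 + 60 + 15 = 105.

105 minutes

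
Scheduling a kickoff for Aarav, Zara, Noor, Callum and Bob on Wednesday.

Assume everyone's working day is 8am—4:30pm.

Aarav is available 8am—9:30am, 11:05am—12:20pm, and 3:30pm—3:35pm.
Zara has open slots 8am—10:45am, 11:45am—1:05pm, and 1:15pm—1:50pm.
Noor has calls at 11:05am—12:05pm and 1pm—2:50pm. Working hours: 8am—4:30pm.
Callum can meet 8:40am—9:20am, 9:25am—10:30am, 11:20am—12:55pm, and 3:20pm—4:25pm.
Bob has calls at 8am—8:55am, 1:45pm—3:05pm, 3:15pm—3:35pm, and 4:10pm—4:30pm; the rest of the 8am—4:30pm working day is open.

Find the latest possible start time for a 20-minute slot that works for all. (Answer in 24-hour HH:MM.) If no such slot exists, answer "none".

09:00

Noor free within 08:00–16:30: 08:00–11:05, 12:05–13:00, 14:50–16:30.
Bob free within 08:00–16:30: 08:55–13:45, 15:05–15:15, 15:35–16:10.
Aarav ∩ Zara: 08:00–09:30, 11:45–12:20.
Aarav ∩ Zara ∩ Noor: 08:00–09:30, 12:05–12:20.
Aarav ∩ Zara ∩ Noor ∩ Callum: 08:40–09:20, 09:25–09:30, 12:05–12:20.
Aarav ∩ Zara ∩ Noor ∩ Callum ∩ Bob: 08:55–09:20, 09:25–09:30, 12:05–12:20.
Windows ≥ 20 min: 08:55–09:20.
Latest start in the last window 08:55–09:20 is 09:20 − 20 min = 09:00.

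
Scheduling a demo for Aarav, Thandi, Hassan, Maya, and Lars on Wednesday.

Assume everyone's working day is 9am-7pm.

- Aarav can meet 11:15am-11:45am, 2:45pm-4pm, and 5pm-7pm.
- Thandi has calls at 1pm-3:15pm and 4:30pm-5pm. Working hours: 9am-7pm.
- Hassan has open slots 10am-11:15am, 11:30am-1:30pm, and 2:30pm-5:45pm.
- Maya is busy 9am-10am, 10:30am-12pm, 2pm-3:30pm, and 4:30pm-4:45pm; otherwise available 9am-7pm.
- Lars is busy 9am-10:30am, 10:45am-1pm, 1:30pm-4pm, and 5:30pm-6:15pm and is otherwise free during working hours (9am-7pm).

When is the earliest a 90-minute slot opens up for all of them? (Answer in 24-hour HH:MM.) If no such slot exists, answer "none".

none

Thandi free within 09:00–19:00: 09:00–13:00, 15:15–16:30, 17:00–19:00.
Maya free within 09:00–19:00: 10:00–10:30, 12:00–14:00, 15:30–16:30, 16:45–19:00.
Lars free within 09:00–19:00: 10:30–10:45, 13:00–13:30, 16:00–17:30, 18:15–19:00.
Aarav ∩ Thandi: 11:15–11:45, 15:15–16:00, 17:00–19:00.
Aarav ∩ Thandi ∩ Hassan: 11:30–11:45, 15:15–16:00, 17:00–17:45.
Aarav ∩ Thandi ∩ Hassan ∩ Maya: 15:30–16:00, 17:00–17:45.
Aarav ∩ Thandi ∩ Hassan ∩ Maya ∩ Lars: 17:00–17:30.
Windows ≥ 90 min: (none).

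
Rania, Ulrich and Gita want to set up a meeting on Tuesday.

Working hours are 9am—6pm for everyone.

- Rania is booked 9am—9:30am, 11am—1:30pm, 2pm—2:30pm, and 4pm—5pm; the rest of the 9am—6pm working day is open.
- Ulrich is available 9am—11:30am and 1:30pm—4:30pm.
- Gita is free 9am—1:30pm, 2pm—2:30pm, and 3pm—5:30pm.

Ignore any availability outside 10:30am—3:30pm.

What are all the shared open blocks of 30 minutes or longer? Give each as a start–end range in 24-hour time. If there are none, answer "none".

10:30–11:00, 15:00–15:30

Rania free within 09:00–18:00: 09:30–11:00, 13:30–14:00, 14:30–16:00, 17:00–18:00.
Rania ∩ Ulrich: 09:30–11:00, 13:30–14:00, 14:30–16:00.
Rania ∩ Ulrich ∩ Gita: 09:30–11:00, 15:00–16:00.
Restricted to 10:30–15:30: 10:30–11:00, 15:00–15:30.
Windows ≥ 30 min: 10:30–11:00, 15:00–15:30.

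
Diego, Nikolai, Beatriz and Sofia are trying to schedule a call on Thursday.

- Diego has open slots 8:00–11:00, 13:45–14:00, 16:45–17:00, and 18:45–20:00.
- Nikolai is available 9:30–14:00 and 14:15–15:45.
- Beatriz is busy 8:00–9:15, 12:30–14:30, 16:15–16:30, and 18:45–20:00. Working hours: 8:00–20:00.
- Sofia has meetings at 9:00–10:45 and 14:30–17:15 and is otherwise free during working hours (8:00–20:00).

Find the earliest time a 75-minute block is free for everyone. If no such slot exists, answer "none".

Beatriz free within 08:00–20:00: 09:15–12:30, 14:30–16:15, 16:30–18:45.
Sofia free within 08:00–20:00: 08:00–09:00, 10:45–14:30, 17:15–20:00.
Diego ∩ Nikolai: 09:30–11:00, 13:45–14:00.
Diego ∩ Nikolai ∩ Beatriz: 09:30–11:00.
Diego ∩ Nikolai ∩ Beatriz ∩ Sofia: 10:45–11:00.
Windows ≥ 75 min: (none).

none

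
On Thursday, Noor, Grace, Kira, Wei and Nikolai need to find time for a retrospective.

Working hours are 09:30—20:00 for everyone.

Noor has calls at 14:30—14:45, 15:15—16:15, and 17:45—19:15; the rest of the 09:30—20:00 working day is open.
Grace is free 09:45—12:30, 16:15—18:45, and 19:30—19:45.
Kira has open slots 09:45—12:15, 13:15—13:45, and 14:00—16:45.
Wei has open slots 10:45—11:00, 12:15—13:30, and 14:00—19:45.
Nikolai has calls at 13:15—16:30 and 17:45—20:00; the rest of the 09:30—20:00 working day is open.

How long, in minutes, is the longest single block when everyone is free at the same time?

15 minutes

Noor free within 09:30–20:00: 09:30–14:30, 14:45–15:15, 16:15–17:45, 19:15–20:00.
Nikolai free within 09:30–20:00: 09:30–13:15, 16:30–17:45.
Noor ∩ Grace: 09:45–12:30, 16:15–17:45, 19:30–19:45.
Noor ∩ Grace ∩ Kira: 09:45–12:15, 16:15–16:45.
Noor ∩ Grace ∩ Kira ∩ Wei: 10:45–11:00, 16:15–16:45.
Noor ∩ Grace ∩ Kira ∩ Wei ∩ Nikolai: 10:45–11:00, 16:30–16:45.
Common window lengths: 15, 15 min; longest is 15.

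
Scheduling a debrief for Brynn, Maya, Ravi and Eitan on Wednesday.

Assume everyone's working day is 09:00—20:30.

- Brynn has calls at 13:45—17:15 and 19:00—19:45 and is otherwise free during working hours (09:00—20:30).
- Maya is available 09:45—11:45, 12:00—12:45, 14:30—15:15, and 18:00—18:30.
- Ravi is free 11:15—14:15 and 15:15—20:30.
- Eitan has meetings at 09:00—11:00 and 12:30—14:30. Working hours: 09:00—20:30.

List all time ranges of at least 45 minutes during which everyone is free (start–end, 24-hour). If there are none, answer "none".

Brynn free within 09:00–20:30: 09:00–13:45, 17:15–19:00, 19:45–20:30.
Eitan free within 09:00–20:30: 11:00–12:30, 14:30–20:30.
Brynn ∩ Maya: 09:45–11:45, 12:00–12:45, 18:00–18:30.
Brynn ∩ Maya ∩ Ravi: 11:15–11:45, 12:00–12:45, 18:00–18:30.
Brynn ∩ Maya ∩ Ravi ∩ Eitan: 11:15–11:45, 12:00–12:30, 18:00–18:30.
Windows ≥ 45 min: (none).

none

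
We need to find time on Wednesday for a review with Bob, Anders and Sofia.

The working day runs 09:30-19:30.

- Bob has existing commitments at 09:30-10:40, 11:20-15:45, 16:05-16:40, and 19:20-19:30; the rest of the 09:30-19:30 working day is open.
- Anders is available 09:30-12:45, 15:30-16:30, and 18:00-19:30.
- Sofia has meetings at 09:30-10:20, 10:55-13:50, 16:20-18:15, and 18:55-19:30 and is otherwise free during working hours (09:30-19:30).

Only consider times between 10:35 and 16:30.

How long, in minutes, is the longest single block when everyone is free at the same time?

20 minutes

Bob free within 09:30–19:30: 10:40–11:20, 15:45–16:05, 16:40–19:20.
Sofia free within 09:30–19:30: 10:20–10:55, 13:50–16:20, 18:15–18:55.
Bob ∩ Anders: 10:40–11:20, 15:45–16:05, 18:00–19:20.
Bob ∩ Anders ∩ Sofia: 10:40–10:55, 15:45–16:05, 18:15–18:55.
Restricted to 10:35–16:30: 10:40–10:55, 15:45–16:05.
Common window lengths: 15, 20 min; longest is 20.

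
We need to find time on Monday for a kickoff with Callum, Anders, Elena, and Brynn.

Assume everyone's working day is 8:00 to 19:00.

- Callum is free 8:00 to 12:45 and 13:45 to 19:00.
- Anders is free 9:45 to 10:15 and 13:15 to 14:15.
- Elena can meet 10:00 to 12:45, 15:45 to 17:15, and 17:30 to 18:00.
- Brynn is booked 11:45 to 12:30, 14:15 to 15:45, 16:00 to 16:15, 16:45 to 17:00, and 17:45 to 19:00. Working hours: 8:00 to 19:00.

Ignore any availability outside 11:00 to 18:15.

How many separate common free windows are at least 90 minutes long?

Brynn free within 08:00–19:00: 08:00–11:45, 12:30–14:15, 15:45–16:00, 16:15–16:45, 17:00–17:45.
Callum ∩ Anders: 09:45–10:15, 13:45–14:15.
Callum ∩ Anders ∩ Elena: 10:00–10:15.
Callum ∩ Anders ∩ Elena ∩ Brynn: 10:00–10:15.
Restricted to 11:00–18:15: (none).
Windows ≥ 90 min: (none).
That's 0 windows.

0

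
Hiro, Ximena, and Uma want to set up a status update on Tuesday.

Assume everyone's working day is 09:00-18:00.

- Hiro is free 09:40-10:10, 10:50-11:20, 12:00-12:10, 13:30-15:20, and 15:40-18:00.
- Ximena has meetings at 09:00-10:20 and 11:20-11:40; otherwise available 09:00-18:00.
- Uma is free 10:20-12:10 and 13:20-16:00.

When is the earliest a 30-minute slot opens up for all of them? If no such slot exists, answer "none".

Ximena free within 09:00–18:00: 10:20–11:20, 11:40–18:00.
Hiro ∩ Ximena: 10:50–11:20, 12:00–12:10, 13:30–15:20, 15:40–18:00.
Hiro ∩ Ximena ∩ Uma: 10:50–11:20, 12:00–12:10, 13:30–15:20, 15:40–16:00.
Windows ≥ 30 min: 10:50–11:20, 13:30–15:20.
Earliest such window starts at 10:50.

10:50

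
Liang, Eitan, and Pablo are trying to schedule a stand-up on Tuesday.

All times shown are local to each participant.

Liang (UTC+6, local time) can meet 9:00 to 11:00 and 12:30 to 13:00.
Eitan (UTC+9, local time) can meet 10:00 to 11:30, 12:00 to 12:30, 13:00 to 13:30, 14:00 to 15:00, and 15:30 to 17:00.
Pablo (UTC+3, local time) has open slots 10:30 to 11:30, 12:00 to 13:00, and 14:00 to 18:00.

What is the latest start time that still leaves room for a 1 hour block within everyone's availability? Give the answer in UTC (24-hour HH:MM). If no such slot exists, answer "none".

Liang → UTC: 03:00–05:00, 06:30–07:00.
Eitan → UTC: 01:00–02:30, 03:00–03:30, 04:00–04:30, 05:00–06:00, 06:30–08:00.
Pablo → UTC: 07:30–08:30, 09:00–10:00, 11:00–15:00.
Liang ∩ Eitan: 03:00–03:30, 04:00–04:30, 06:30–07:00.
Liang ∩ Eitan ∩ Pablo: (none).
Windows ≥ 60 min: (none).

none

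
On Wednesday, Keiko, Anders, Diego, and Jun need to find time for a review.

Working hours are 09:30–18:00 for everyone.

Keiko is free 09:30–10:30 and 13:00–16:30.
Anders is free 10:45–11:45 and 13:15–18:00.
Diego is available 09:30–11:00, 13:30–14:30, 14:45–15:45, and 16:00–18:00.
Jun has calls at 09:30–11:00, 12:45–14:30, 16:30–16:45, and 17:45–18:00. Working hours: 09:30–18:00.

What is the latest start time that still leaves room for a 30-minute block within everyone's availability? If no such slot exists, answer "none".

Jun free within 09:30–18:00: 11:00–12:45, 14:30–16:30, 16:45–17:45.
Keiko ∩ Anders: 13:15–16:30.
Keiko ∩ Anders ∩ Diego: 13:30–14:30, 14:45–15:45, 16:00–16:30.
Keiko ∩ Anders ∩ Diego ∩ Jun: 14:45–15:45, 16:00–16:30.
Windows ≥ 30 min: 14:45–15:45, 16:00–16:30.
Latest start in the last window 16:00–16:30 is 16:30 − 30 min = 16:00.

16:00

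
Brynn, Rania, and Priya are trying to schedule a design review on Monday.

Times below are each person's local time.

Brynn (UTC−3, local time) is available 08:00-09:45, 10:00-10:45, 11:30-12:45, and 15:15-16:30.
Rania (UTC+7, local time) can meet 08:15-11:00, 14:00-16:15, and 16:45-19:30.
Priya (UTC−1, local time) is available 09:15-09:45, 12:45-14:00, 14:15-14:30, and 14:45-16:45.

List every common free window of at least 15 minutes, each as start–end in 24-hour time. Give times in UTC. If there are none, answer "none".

Brynn → UTC: 11:00–12:45, 13:00–13:45, 14:30–15:45, 18:15–19:30.
Rania → UTC: 01:15–04:00, 07:00–09:15, 09:45–12:30.
Priya → UTC: 10:15–10:45, 13:45–15:00, 15:15–15:30, 15:45–17:45.
Brynn ∩ Rania: 11:00–12:30.
Brynn ∩ Rania ∩ Priya: (none).
Windows ≥ 15 min: (none).

none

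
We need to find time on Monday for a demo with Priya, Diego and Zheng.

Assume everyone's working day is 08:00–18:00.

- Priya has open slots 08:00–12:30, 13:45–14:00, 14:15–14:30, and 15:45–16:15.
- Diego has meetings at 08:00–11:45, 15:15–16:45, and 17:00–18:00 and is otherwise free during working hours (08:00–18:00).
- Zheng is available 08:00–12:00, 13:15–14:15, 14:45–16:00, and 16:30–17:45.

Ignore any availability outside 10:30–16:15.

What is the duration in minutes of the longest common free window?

15 minutes

Diego free within 08:00–18:00: 11:45–15:15, 16:45–17:00.
Priya ∩ Diego: 11:45–12:30, 13:45–14:00, 14:15–14:30.
Priya ∩ Diego ∩ Zheng: 11:45–12:00, 13:45–14:00.
Restricted to 10:30–16:15: 11:45–12:00, 13:45–14:00.
Common window lengths: 15, 15 min; longest is 15.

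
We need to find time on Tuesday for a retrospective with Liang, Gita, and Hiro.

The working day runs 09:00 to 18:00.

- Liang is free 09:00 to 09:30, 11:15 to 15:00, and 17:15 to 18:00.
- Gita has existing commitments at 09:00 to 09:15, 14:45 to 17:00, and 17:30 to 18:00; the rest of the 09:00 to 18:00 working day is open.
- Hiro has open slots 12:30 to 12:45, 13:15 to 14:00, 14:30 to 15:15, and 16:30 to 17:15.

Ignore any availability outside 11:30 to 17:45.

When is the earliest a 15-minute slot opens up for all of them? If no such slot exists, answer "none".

Gita free within 09:00–18:00: 09:15–14:45, 17:00–17:30.
Liang ∩ Gita: 09:15–09:30, 11:15–14:45, 17:15–17:30.
Liang ∩ Gita ∩ Hiro: 12:30–12:45, 13:15–14:00, 14:30–14:45.
Restricted to 11:30–17:45: 12:30–12:45, 13:15–14:00, 14:30–14:45.
Windows ≥ 15 min: 12:30–12:45, 13:15–14:00, 14:30–14:45.
Earliest such window starts at 12:30.

12:30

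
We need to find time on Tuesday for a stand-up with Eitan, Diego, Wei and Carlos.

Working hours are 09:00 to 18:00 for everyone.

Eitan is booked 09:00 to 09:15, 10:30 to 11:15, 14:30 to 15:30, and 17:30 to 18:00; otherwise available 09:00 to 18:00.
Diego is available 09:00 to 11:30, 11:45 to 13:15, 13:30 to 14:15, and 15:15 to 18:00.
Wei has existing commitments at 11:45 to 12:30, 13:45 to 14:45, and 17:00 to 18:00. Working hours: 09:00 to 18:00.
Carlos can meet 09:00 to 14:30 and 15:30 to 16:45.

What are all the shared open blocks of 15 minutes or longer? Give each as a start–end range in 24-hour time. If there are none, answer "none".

09:15–10:30, 11:15–11:30, 12:30–13:15, 13:30–13:45, 15:30–16:45

Eitan free within 09:00–18:00: 09:15–10:30, 11:15–14:30, 15:30–17:30.
Wei free within 09:00–18:00: 09:00–11:45, 12:30–13:45, 14:45–17:00.
Eitan ∩ Diego: 09:15–10:30, 11:15–11:30, 11:45–13:15, 13:30–14:15, 15:30–17:30.
Eitan ∩ Diego ∩ Wei: 09:15–10:30, 11:15–11:30, 12:30–13:15, 13:30–13:45, 15:30–17:00.
Eitan ∩ Diego ∩ Wei ∩ Carlos: 09:15–10:30, 11:15–11:30, 12:30–13:15, 13:30–13:45, 15:30–16:45.
Windows ≥ 15 min: 09:15–10:30, 11:15–11:30, 12:30–13:15, 13:30–13:45, 15:30–16:45.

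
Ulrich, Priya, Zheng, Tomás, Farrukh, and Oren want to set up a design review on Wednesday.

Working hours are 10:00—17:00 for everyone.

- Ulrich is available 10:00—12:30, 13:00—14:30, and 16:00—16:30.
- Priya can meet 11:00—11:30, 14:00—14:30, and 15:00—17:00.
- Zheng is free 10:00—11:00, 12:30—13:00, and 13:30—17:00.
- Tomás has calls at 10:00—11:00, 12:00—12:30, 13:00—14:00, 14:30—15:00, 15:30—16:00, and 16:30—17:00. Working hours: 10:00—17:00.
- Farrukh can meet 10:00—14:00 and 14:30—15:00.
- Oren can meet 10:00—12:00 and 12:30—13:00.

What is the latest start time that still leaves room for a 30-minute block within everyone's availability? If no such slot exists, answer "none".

Tomás free within 10:00–17:00: 11:00–12:00, 12:30–13:00, 14:00–14:30, 15:00–15:30, 16:00–16:30.
Ulrich ∩ Priya: 11:00–11:30, 14:00–14:30, 16:00–16:30.
Ulrich ∩ Priya ∩ Zheng: 14:00–14:30, 16:00–16:30.
Ulrich ∩ Priya ∩ Zheng ∩ Tomás: 14:00–14:30, 16:00–16:30.
Ulrich ∩ Priya ∩ Zheng ∩ Tomás ∩ Farrukh: (none).
Ulrich ∩ Priya ∩ Zheng ∩ Tomás ∩ Farrukh ∩ Oren: (none).
Windows ≥ 30 min: (none).

none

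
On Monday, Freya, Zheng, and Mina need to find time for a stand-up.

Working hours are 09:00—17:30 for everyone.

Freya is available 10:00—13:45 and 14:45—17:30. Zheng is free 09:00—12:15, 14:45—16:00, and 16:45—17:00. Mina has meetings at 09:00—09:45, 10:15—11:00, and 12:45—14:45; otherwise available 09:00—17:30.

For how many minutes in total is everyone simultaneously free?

Mina free within 09:00–17:30: 09:45–10:15, 11:00–12:45, 14:45–17:30.
Freya ∩ Zheng: 10:00–12:15, 14:45–16:00, 16:45–17:00.
Freya ∩ Zheng ∩ Mina: 10:00–10:15, 11:00–12:15, 14:45–16:00, 16:45–17:00.
Total common minutes: 15 + 75 + 75 + 15 = 180.

180 minutes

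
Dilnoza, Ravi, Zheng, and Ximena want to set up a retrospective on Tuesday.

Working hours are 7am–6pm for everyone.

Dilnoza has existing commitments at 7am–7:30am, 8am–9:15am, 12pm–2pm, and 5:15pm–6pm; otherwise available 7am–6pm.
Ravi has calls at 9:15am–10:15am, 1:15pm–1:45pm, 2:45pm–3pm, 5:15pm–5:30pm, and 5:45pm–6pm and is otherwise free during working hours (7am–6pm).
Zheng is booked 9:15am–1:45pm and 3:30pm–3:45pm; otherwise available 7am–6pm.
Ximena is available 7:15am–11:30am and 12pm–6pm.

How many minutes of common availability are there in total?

195 minutes

Dilnoza free within 07:00–18:00: 07:30–08:00, 09:15–12:00, 14:00–17:15.
Ravi free within 07:00–18:00: 07:00–09:15, 10:15–13:15, 13:45–14:45, 15:00–17:15, 17:30–17:45.
Zheng free within 07:00–18:00: 07:00–09:15, 13:45–15:30, 15:45–18:00.
Dilnoza ∩ Ravi: 07:30–08:00, 10:15–12:00, 14:00–14:45, 15:00–17:15.
Dilnoza ∩ Ravi ∩ Zheng: 07:30–08:00, 14:00–14:45, 15:00–15:30, 15:45–17:15.
Dilnoza ∩ Ravi ∩ Zheng ∩ Ximena: 07:30–08:00, 14:00–14:45, 15:00–15:30, 15:45–17:15.
Total common minutes: 30 + 45 + 30 + 90 = 195.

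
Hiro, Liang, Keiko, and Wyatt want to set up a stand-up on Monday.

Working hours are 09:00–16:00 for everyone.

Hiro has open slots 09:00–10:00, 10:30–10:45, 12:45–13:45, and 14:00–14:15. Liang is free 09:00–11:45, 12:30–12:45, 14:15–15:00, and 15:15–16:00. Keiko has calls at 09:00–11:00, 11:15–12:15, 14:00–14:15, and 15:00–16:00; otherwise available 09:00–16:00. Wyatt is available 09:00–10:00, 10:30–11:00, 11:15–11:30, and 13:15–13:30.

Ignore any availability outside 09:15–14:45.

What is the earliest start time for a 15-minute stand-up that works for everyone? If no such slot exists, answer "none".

none

Keiko free within 09:00–16:00: 11:00–11:15, 12:15–14:00, 14:15–15:00.
Hiro ∩ Liang: 09:00–10:00, 10:30–10:45.
Hiro ∩ Liang ∩ Keiko: (none).
Hiro ∩ Liang ∩ Keiko ∩ Wyatt: (none).
Restricted to 09:15–14:45: (none).
Windows ≥ 15 min: (none).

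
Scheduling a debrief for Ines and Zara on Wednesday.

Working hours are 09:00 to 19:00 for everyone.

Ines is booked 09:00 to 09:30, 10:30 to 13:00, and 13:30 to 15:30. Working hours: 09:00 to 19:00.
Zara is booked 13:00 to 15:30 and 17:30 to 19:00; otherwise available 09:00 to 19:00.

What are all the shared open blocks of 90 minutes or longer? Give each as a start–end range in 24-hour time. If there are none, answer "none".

15:30–17:30

Ines free within 09:00–19:00: 09:30–10:30, 13:00–13:30, 15:30–19:00.
Zara free within 09:00–19:00: 09:00–13:00, 15:30–17:30.
Ines ∩ Zara: 09:30–10:30, 15:30–17:30.
Windows ≥ 90 min: 15:30–17:30.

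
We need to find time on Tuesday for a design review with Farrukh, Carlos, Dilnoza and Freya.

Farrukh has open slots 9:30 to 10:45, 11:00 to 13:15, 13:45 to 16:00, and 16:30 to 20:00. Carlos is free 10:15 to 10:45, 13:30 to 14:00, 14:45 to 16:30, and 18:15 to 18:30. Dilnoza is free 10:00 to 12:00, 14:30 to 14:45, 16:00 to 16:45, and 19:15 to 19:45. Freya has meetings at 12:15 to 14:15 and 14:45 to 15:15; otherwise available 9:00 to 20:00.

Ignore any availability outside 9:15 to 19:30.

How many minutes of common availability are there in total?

Freya free within 09:00–20:00: 09:00–12:15, 14:15–14:45, 15:15–20:00.
Farrukh ∩ Carlos: 10:15–10:45, 13:45–14:00, 14:45–16:00, 18:15–18:30.
Farrukh ∩ Carlos ∩ Dilnoza: 10:15–10:45.
Farrukh ∩ Carlos ∩ Dilnoza ∩ Freya: 10:15–10:45.
Restricted to 09:15–19:30: 10:15–10:45.
Total common minutes: 30.

30 minutes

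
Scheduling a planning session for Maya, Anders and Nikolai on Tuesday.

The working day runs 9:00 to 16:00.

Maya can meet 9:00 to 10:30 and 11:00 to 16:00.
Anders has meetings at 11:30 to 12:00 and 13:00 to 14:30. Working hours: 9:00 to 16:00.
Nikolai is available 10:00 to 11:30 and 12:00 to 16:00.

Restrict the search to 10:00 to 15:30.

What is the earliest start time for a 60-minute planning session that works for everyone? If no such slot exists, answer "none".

Anders free within 09:00–16:00: 09:00–11:30, 12:00–13:00, 14:30–16:00.
Maya ∩ Anders: 09:00–10:30, 11:00–11:30, 12:00–13:00, 14:30–16:00.
Maya ∩ Anders ∩ Nikolai: 10:00–10:30, 11:00–11:30, 12:00–13:00, 14:30–16:00.
Restricted to 10:00–15:30: 10:00–10:30, 11:00–11:30, 12:00–13:00, 14:30–15:30.
Windows ≥ 60 min: 12:00–13:00, 14:30–15:30.
Earliest such window starts at 12:00.

12:00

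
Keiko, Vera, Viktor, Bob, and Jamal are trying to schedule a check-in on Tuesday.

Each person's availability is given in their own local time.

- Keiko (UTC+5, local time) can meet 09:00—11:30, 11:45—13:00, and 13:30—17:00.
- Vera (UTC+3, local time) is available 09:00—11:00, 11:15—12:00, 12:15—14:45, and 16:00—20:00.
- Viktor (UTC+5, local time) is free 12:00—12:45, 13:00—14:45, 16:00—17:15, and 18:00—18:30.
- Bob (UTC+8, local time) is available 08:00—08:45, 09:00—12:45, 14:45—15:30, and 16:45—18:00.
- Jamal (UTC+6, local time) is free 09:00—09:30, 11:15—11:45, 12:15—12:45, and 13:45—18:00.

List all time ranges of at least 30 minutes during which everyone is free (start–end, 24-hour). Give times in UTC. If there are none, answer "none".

Keiko → UTC: 04:00–06:30, 06:45–08:00, 08:30–12:00.
Vera → UTC: 06:00–08:00, 08:15–09:00, 09:15–11:45, 13:00–17:00.
Viktor → UTC: 07:00–07:45, 08:00–09:45, 11:00–12:15, 13:00–13:30.
Bob → UTC: 00:00–00:45, 01:00–04:45, 06:45–07:30, 08:45–10:00.
Jamal → UTC: 03:00–03:30, 05:15–05:45, 06:15–06:45, 07:45–12:00.
Keiko ∩ Vera: 06:00–06:30, 06:45–08:00, 08:30–09:00, 09:15–11:45.
Keiko ∩ Vera ∩ Viktor: 07:00–07:45, 08:30–09:00, 09:15–09:45, 11:00–11:45.
Keiko ∩ Vera ∩ Viktor ∩ Bob: 07:00–07:30, 08:45–09:00, 09:15–09:45.
Keiko ∩ Vera ∩ Viktor ∩ Bob ∩ Jamal: 08:45–09:00, 09:15–09:45.
Windows ≥ 30 min: 09:15–09:45.

09:15–09:45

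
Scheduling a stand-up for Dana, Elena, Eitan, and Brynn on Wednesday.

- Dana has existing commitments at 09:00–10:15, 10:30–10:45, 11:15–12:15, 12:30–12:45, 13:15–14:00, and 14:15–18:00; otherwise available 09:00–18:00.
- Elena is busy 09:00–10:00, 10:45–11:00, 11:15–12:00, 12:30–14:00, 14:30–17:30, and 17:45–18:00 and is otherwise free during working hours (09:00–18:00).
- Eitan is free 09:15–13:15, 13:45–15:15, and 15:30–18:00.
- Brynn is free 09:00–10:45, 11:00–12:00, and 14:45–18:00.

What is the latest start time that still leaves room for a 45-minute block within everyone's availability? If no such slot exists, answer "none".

Dana free within 09:00–18:00: 10:15–10:30, 10:45–11:15, 12:15–12:30, 12:45–13:15, 14:00–14:15.
Elena free within 09:00–18:00: 10:00–10:45, 11:00–11:15, 12:00–12:30, 14:00–14:30, 17:30–17:45.
Dana ∩ Elena: 10:15–10:30, 11:00–11:15, 12:15–12:30, 14:00–14:15.
Dana ∩ Elena ∩ Eitan: 10:15–10:30, 11:00–11:15, 12:15–12:30, 14:00–14:15.
Dana ∩ Elena ∩ Eitan ∩ Brynn: 10:15–10:30, 11:00–11:15.
Windows ≥ 45 min: (none).

none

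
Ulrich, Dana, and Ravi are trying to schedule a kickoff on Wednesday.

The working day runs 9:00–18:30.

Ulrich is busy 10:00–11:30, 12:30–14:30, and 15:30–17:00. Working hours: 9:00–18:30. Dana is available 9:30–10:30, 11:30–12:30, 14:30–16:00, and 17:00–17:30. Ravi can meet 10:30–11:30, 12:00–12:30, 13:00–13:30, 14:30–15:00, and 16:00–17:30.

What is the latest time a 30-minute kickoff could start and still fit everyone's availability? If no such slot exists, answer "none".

Ulrich free within 09:00–18:30: 09:00–10:00, 11:30–12:30, 14:30–15:30, 17:00–18:30.
Ulrich ∩ Dana: 09:30–10:00, 11:30–12:30, 14:30–15:30, 17:00–17:30.
Ulrich ∩ Dana ∩ Ravi: 12:00–12:30, 14:30–15:00, 17:00–17:30.
Windows ≥ 30 min: 12:00–12:30, 14:30–15:00, 17:00–17:30.
Latest start in the last window 17:00–17:30 is 17:30 − 30 min = 17:00.

17:00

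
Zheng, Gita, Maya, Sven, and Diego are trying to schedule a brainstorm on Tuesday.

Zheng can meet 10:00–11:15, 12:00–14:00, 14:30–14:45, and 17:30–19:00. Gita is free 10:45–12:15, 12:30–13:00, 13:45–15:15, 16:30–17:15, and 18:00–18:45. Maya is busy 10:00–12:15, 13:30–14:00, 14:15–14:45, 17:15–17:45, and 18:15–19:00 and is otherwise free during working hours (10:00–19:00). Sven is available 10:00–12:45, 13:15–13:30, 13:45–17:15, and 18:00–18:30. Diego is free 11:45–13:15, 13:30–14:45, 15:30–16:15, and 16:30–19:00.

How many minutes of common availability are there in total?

Maya free within 10:00–19:00: 12:15–13:30, 14:00–14:15, 14:45–17:15, 17:45–18:15.
Zheng ∩ Gita: 10:45–11:15, 12:00–12:15, 12:30–13:00, 13:45–14:00, 14:30–14:45, 18:00–18:45.
Zheng ∩ Gita ∩ Maya: 12:30–13:00, 18:00–18:15.
Zheng ∩ Gita ∩ Maya ∩ Sven: 12:30–12:45, 18:00–18:15.
Zheng ∩ Gita ∩ Maya ∩ Sven ∩ Diego: 12:30–12:45, 18:00–18:15.
Total common minutes: 15 + 15 = 30.

30 minutes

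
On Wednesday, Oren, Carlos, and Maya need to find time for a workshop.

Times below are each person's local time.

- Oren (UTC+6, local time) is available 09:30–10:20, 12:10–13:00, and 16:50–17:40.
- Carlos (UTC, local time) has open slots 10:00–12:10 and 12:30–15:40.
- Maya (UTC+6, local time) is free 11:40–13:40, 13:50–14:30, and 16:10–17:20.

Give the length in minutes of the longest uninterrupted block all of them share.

30 minutes

Oren → UTC: 03:30–04:20, 06:10–07:00, 10:50–11:40.
Carlos → UTC: 10:00–12:10, 12:30–15:40.
Maya → UTC: 05:40–07:40, 07:50–08:30, 10:10–11:20.
Oren ∩ Carlos: 10:50–11:40.
Oren ∩ Carlos ∩ Maya: 10:50–11:20.
Single common window of 30 minutes.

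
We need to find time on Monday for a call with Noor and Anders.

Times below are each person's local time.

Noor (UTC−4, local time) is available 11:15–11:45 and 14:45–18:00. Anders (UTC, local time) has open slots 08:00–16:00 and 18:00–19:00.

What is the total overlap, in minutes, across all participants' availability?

45 minutes

Noor → UTC: 15:15–15:45, 18:45–22:00.
Anders → UTC: 08:00–16:00, 18:00–19:00.
Noor ∩ Anders: 15:15–15:45, 18:45–19:00.
Total common minutes: 30 + 15 = 45.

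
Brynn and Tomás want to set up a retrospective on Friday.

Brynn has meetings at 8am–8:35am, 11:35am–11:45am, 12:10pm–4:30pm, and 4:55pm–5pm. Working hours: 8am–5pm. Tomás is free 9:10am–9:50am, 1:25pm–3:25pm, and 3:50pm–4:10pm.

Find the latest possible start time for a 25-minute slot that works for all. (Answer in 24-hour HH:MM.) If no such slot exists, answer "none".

09:25

Brynn free within 08:00–17:00: 08:35–11:35, 11:45–12:10, 16:30–16:55.
Brynn ∩ Tomás: 09:10–09:50.
Windows ≥ 25 min: 09:10–09:50.
Latest start in the last window 09:10–09:50 is 09:50 − 25 min = 09:25.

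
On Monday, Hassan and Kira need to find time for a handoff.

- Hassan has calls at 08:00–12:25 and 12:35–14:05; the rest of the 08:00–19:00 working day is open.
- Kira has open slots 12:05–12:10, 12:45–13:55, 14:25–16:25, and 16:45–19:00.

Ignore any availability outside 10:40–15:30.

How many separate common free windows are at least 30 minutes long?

Hassan free within 08:00–19:00: 12:25–12:35, 14:05–19:00.
Hassan ∩ Kira: 14:25–16:25, 16:45–19:00.
Restricted to 10:40–15:30: 14:25–15:30.
Windows ≥ 30 min: 14:25–15:30.
That's 1 window.

1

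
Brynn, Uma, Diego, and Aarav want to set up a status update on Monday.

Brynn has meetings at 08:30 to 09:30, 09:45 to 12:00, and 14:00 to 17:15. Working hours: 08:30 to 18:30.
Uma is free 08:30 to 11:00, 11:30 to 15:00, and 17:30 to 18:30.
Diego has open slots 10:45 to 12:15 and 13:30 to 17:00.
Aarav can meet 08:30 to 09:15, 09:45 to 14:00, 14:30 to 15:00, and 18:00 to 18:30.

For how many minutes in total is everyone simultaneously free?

45 minutes

Brynn free within 08:30–18:30: 09:30–09:45, 12:00–14:00, 17:15–18:30.
Brynn ∩ Uma: 09:30–09:45, 12:00–14:00, 17:30–18:30.
Brynn ∩ Uma ∩ Diego: 12:00–12:15, 13:30–14:00.
Brynn ∩ Uma ∩ Diego ∩ Aarav: 12:00–12:15, 13:30–14:00.
Total common minutes: 15 + 30 = 45.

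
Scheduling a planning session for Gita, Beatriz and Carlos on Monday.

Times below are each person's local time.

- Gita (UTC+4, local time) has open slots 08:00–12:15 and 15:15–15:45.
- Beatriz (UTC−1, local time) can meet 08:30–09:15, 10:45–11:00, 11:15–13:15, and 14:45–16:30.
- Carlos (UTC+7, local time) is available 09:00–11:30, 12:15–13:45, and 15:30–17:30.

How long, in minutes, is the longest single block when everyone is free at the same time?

0 minutes

Gita → UTC: 04:00–08:15, 11:15–11:45.
Beatriz → UTC: 09:30–10:15, 11:45–12:00, 12:15–14:15, 15:45–17:30.
Carlos → UTC: 02:00–04:30, 05:15–06:45, 08:30–10:30.
Gita ∩ Beatriz: (none).
Gita ∩ Beatriz ∩ Carlos: (none).
No common window.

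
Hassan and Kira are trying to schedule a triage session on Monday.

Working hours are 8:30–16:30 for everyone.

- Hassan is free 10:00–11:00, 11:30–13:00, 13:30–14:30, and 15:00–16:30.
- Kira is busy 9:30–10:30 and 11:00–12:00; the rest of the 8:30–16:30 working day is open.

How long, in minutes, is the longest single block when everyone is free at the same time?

90 minutes

Kira free within 08:30–16:30: 08:30–09:30, 10:30–11:00, 12:00–16:30.
Hassan ∩ Kira: 10:30–11:00, 12:00–13:00, 13:30–14:30, 15:00–16:30.
Common window lengths: 30, 60, 60, 90 min; longest is 90.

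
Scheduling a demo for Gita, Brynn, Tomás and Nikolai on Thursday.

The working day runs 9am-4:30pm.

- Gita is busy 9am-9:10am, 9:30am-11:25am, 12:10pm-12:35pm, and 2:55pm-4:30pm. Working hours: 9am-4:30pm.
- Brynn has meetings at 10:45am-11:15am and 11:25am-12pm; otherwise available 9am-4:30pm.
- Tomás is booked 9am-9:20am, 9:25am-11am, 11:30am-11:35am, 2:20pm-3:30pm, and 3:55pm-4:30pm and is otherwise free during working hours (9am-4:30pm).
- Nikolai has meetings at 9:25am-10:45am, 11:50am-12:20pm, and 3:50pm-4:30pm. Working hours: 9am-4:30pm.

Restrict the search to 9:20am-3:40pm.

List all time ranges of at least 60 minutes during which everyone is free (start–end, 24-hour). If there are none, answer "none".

Gita free within 09:00–16:30: 09:10–09:30, 11:25–12:10, 12:35–14:55.
Brynn free within 09:00–16:30: 09:00–10:45, 11:15–11:25, 12:00–16:30.
Tomás free within 09:00–16:30: 09:20–09:25, 11:00–11:30, 11:35–14:20, 15:30–15:55.
Nikolai free within 09:00–16:30: 09:00–09:25, 10:45–11:50, 12:20–15:50.
Gita ∩ Brynn: 09:10–09:30, 12:00–12:10, 12:35–14:55.
Gita ∩ Brynn ∩ Tomás: 09:20–09:25, 12:00–12:10, 12:35–14:20.
Gita ∩ Brynn ∩ Tomás ∩ Nikolai: 09:20–09:25, 12:35–14:20.
Restricted to 09:20–15:40: 09:20–09:25, 12:35–14:20.
Windows ≥ 60 min: 12:35–14:20.

12:35–14:20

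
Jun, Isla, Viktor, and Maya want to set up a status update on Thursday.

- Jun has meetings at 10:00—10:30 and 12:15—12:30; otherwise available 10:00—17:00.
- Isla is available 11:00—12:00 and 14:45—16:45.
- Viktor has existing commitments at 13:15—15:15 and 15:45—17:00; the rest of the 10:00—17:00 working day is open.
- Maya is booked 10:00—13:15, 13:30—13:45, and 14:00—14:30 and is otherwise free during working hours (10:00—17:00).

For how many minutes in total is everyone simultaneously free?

30 minutes

Jun free within 10:00–17:00: 10:30–12:15, 12:30–17:00.
Viktor free within 10:00–17:00: 10:00–13:15, 15:15–15:45.
Maya free within 10:00–17:00: 13:15–13:30, 13:45–14:00, 14:30–17:00.
Jun ∩ Isla: 11:00–12:00, 14:45–16:45.
Jun ∩ Isla ∩ Viktor: 11:00–12:00, 15:15–15:45.
Jun ∩ Isla ∩ Viktor ∩ Maya: 15:15–15:45.
Total common minutes: 30.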